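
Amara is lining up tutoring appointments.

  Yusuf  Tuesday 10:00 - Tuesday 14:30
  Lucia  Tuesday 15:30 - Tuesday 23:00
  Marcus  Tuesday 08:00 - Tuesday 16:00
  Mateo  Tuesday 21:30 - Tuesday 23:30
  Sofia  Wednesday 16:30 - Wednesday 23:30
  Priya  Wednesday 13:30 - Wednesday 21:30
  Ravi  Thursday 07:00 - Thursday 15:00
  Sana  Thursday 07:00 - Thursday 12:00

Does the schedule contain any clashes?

Sorted by start: Marcus, Yusuf, Lucia, Mateo, Priya, Sofia, Ravi, Sana.
Yusuf starts before Marcus ends → Marcus and Yusuf overlap.
That's a conflict, so the schedule is not conflict-free.

Yes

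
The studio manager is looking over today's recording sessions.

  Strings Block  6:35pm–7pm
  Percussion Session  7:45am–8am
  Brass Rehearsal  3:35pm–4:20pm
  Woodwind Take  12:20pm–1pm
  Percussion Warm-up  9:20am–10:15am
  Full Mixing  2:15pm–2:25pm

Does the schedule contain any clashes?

Check each pair: they overlap iff neither finishes before the other starts.
Sorted by start: Percussion Session, Percussion Warm-up, Woodwind Take, Full Mixing, Brass Rehearsal, Strings Block.
Percussion Warm-up starts after Percussion Session ends — done with Percussion Session.
Woodwind Take starts after Percussion Warm-up ends — done with Percussion Warm-up.
Full Mixing starts after Woodwind Take ends — done with Woodwind Take.
Brass Rehearsal starts after Full Mixing ends — done with Full Mixing.
Strings Block starts after Brass Rehearsal ends.
Every pair is clear; the schedule has no overlaps.

No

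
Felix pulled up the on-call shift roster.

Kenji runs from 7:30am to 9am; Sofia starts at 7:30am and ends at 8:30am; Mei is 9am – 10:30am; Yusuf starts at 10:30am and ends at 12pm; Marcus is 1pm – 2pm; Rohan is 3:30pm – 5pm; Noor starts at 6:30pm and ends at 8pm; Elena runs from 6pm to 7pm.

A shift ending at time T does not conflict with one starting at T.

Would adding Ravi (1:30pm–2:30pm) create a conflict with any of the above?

Yes — it overlaps Marcus

Kenji: ends 9am at or before Ravi starts 1:30pm → clear.
Sofia: ends 8:30am at or before Ravi starts 1:30pm → clear.
Mei: ends 10:30am at or before Ravi starts 1:30pm → clear.
Yusuf: ends 12pm at or before Ravi starts 1:30pm → clear.
Marcus: starts 1pm before Ravi ends 2:30pm, and ends 2pm after Ravi starts 1:30pm → overlap.
Rohan: starts 3:30pm at or after Ravi ends 2:30pm → clear.
Elena: starts 6pm at or after Ravi ends 2:30pm → clear.
Noor: starts 6:30pm at or after Ravi ends 2:30pm → clear.
Ravi overlaps Marcus.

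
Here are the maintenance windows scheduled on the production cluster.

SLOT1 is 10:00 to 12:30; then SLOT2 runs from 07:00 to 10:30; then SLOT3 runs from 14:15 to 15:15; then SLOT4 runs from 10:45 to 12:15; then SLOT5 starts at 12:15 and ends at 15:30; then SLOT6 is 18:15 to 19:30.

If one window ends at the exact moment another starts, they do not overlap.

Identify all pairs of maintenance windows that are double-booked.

SLOT1 & SLOT2, SLOT1 & SLOT4, SLOT1 & SLOT5, SLOT3 & SLOT5

Check each pair: they overlap iff neither finishes before the other starts.
Sorted by start: SLOT2, SLOT1, SLOT4, SLOT5, SLOT3, SLOT6.
SLOT1 starts before SLOT2 ends → SLOT2 and SLOT1 overlap.
SLOT4 starts after SLOT2 ends, so SLOT2 has no further overlaps.
SLOT4 starts before SLOT1 ends → SLOT1 and SLOT4 overlap.
SLOT5 starts before SLOT1 ends → SLOT1 and SLOT5 overlap.
SLOT3 starts after SLOT1 ends, so SLOT1 has no further overlaps.
SLOT5 starts exactly when SLOT4 ends (back-to-back, no overlap), so SLOT4 has no further overlaps.
SLOT3 starts before SLOT5 ends → SLOT5 and SLOT3 overlap.
SLOT6 starts after SLOT5 ends.
SLOT6 starts after SLOT3 ends.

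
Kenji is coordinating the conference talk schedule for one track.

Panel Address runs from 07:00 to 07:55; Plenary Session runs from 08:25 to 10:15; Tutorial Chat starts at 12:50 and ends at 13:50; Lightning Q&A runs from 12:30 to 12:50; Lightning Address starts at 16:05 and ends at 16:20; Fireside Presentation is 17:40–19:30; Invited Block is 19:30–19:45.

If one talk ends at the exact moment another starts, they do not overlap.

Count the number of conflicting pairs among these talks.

Sorted by start: Panel Address, Plenary Session, Lightning Q&A, Tutorial Chat, Lightning Address, Fireside Presentation, Invited Block.
Plenary Session starts after Panel Address ends; Panel Address is clear from here.
Lightning Q&A starts after Plenary Session ends; Plenary Session is clear from here.
Tutorial Chat starts exactly when Lightning Q&A ends (back-to-back, no overlap); Lightning Q&A is clear from here.
Lightning Address starts after Tutorial Chat ends; Tutorial Chat is clear from here.
Fireside Presentation starts after Lightning Address ends; Lightning Address is clear from here.
Invited Block starts exactly when Fireside Presentation ends (back-to-back, no overlap).
No pair overlaps.

0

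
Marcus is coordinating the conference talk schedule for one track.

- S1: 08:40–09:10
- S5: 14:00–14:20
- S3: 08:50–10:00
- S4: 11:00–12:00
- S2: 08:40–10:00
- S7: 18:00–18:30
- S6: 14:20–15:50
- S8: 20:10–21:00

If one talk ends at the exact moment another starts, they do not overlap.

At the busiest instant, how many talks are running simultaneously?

3

Walk through starts and ends in time order (an end at T is processed before a start at T):
08:40 start S1 → 1
08:40 start S2 → 2
08:50 start S3 → 3
09:10 end S1 → 2
10:00 end S2 → 1
10:00 end S3 → 0
11:00 start S4 → 1
12:00 end S4 → 0
14:00 start S5 → 1
14:20 end S5 → 0
14:20 start S6 → 1
15:50 end S6 → 0
18:00 start S7 → 1
18:30 end S7 → 0
20:10 start S8 → 1
21:00 end S8 → 0
Peak is 3, at 08:50 (S1, S2, S3).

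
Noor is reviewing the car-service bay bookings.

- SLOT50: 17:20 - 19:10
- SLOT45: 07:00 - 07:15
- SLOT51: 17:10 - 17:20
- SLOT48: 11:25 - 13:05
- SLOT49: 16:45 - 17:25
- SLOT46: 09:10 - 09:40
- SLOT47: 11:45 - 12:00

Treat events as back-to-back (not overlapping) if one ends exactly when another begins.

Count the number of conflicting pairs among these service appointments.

3

Sorted by start: SLOT45, SLOT46, SLOT48, SLOT47, SLOT49, SLOT51, SLOT50.
SLOT46 starts after SLOT45 ends, so nothing later overlaps SLOT45 either.
SLOT48 starts after SLOT46 ends, so nothing later overlaps SLOT46 either.
SLOT47 starts before SLOT48 ends → SLOT48 and SLOT47 overlap.
SLOT49 starts after SLOT48 ends, so nothing later overlaps SLOT48 either.
SLOT49 starts after SLOT47 ends, so nothing later overlaps SLOT47 either.
SLOT51 starts before SLOT49 ends → SLOT49 and SLOT51 overlap.
SLOT50 starts before SLOT49 ends → SLOT49 and SLOT50 overlap.
SLOT50 starts exactly when SLOT51 ends (back-to-back, no overlap).
Overlapping pairs: SLOT47 & SLOT48, SLOT49 & SLOT50, SLOT49 & SLOT51 — 3 in total.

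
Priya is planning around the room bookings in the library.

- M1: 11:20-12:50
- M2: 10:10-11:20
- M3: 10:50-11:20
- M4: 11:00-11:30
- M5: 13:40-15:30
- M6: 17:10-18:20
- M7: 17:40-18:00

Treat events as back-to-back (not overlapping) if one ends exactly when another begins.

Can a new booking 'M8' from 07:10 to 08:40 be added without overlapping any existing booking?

Yes — the slot is free

M2: starts 10:10 at or after M8 ends 08:40 → clear.
M3: starts 10:50 at or after M8 ends 08:40 → clear.
M4: starts 11:00 at or after M8 ends 08:40 → clear.
M1: starts 11:20 at or after M8 ends 08:40 → clear.
M5: starts 13:40 at or after M8 ends 08:40 → clear.
M6: starts 17:10 at or after M8 ends 08:40 → clear.
M7: starts 17:40 at or after M8 ends 08:40 → clear.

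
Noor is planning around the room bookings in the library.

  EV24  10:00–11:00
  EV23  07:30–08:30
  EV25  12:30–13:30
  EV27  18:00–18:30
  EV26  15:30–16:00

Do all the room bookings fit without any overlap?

Yes

Check each pair: they overlap iff neither finishes before the other starts.
Sorted by start: EV23, EV24, EV25, EV26, EV27.
EV24 starts after EV23 ends, so nothing later overlaps EV23 either.
EV25 starts after EV24 ends, so nothing later overlaps EV24 either.
EV26 starts after EV25 ends, so nothing later overlaps EV25 either.
EV27 starts after EV26 ends.
Every pair is clear; the schedule has no overlaps.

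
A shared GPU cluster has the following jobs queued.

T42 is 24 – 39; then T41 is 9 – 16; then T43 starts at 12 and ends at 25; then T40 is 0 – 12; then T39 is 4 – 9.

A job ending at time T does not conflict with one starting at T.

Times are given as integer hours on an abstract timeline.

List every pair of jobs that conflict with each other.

Two intervals overlap when each starts before the other ends.
Sorted by start: T40, T39, T41, T43, T42.
T39 starts before T40 ends → T40 and T39 overlap.
T41 starts before T40 ends → T40 and T41 overlap.
T43 starts exactly when T40 ends (back-to-back, no overlap), so T40 has no further overlaps.
T41 starts exactly when T39 ends (back-to-back, no overlap), so T39 has no further overlaps.
T43 starts before T41 ends → T41 and T43 overlap.
T42 starts after T41 ends.
T42 starts before T43 ends → T43 and T42 overlap.

T39 & T40, T40 & T41, T41 & T43, T42 & T43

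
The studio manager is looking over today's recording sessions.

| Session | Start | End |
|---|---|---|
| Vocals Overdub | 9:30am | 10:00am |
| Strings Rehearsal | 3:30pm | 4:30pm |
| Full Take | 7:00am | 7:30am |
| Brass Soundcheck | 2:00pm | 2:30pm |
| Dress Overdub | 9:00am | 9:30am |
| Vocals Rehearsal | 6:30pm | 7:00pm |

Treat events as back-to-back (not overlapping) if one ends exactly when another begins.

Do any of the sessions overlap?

Sorted by start: Full Take, Dress Overdub, Vocals Overdub, Brass Soundcheck, Strings Rehearsal, Vocals Rehearsal.
Dress Overdub starts after Full Take ends, so nothing later overlaps Full Take either.
Vocals Overdub starts exactly when Dress Overdub ends (back-to-back, no overlap), so nothing later overlaps Dress Overdub either.
Brass Soundcheck starts after Vocals Overdub ends, so nothing later overlaps Vocals Overdub either.
Strings Rehearsal starts after Brass Soundcheck ends, so nothing later overlaps Brass Soundcheck either.
Vocals Rehearsal starts after Strings Rehearsal ends.
Every pair is clear; the schedule has no overlaps.

No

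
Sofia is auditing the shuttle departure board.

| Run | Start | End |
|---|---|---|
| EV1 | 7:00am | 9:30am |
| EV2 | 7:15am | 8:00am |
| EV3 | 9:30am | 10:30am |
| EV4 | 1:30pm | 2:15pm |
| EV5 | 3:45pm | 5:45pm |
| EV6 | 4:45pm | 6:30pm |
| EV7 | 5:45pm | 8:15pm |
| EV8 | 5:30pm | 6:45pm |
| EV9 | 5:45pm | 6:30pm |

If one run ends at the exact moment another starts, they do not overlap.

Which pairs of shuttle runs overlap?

EV1 & EV2, EV5 & EV6, EV5 & EV8, EV6 & EV7, EV6 & EV8, EV6 & EV9, EV7 & EV8, EV7 & EV9, EV8 & EV9

Sorted by start: EV1, EV2, EV3, EV4, EV5, EV6, EV8, EV7, EV9.
EV2 starts before EV1 ends → EV1 and EV2 overlap.
EV3 starts exactly when EV1 ends (back-to-back, no overlap); EV1 is clear from here.
EV3 starts after EV2 ends; EV2 is clear from here.
EV4 starts after EV3 ends; EV3 is clear from here.
EV5 starts after EV4 ends; EV4 is clear from here.
EV6 starts before EV5 ends → EV5 and EV6 overlap.
EV8 starts before EV5 ends → EV5 and EV8 overlap.
EV7 starts exactly when EV5 ends (back-to-back, no overlap); EV5 is clear from here.
EV8 starts before EV6 ends → EV6 and EV8 overlap.
EV7 starts before EV6 ends → EV6 and EV7 overlap.
EV9 starts before EV6 ends → EV6 and EV9 overlap.
EV7 starts before EV8 ends → EV8 and EV7 overlap.
EV9 starts before EV8 ends → EV8 and EV9 overlap.
EV9 starts before EV7 ends → EV7 and EV9 overlap.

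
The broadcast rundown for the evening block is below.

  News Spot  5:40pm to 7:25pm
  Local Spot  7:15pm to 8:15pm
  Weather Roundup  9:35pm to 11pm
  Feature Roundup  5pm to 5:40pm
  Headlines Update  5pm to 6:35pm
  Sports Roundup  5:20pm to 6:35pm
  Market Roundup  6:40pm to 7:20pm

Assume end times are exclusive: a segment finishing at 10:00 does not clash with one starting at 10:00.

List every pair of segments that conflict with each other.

Sorted by start: Feature Roundup, Headlines Update, Sports Roundup, News Spot, Market Roundup, Local Spot, Weather Roundup.
Headlines Update starts before Feature Roundup ends → Feature Roundup and Headlines Update overlap.
Sports Roundup starts before Feature Roundup ends → Feature Roundup and Sports Roundup overlap.
News Spot starts exactly when Feature Roundup ends (back-to-back, no overlap) — done with Feature Roundup.
Sports Roundup starts before Headlines Update ends → Headlines Update and Sports Roundup overlap.
News Spot starts before Headlines Update ends → Headlines Update and News Spot overlap.
Market Roundup starts after Headlines Update ends — done with Headlines Update.
News Spot starts before Sports Roundup ends → Sports Roundup and News Spot overlap.
Market Roundup starts after Sports Roundup ends — done with Sports Roundup.
Market Roundup starts before News Spot ends → News Spot and Market Roundup overlap.
Local Spot starts before News Spot ends → News Spot and Local Spot overlap.
Weather Roundup starts after News Spot ends.
Local Spot starts before Market Roundup ends → Market Roundup and Local Spot overlap.
Weather Roundup starts after Market Roundup ends.
Weather Roundup starts after Local Spot ends.

Feature Roundup & Headlines Update, Feature Roundup & Sports Roundup, Headlines Update & News Spot, Headlines Update & Sports Roundup, Local Spot & Market Roundup, Local Spot & News Spot, Market Roundup & News Spot, News Spot & Sports Roundup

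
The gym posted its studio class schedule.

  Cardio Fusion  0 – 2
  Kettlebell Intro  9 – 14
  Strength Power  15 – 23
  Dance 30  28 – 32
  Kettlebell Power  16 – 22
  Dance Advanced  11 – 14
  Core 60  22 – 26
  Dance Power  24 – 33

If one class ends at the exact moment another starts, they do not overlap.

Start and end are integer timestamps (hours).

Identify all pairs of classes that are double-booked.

Core 60 & Dance Power, Core 60 & Strength Power, Dance 30 & Dance Power, Dance Advanced & Kettlebell Intro, Kettlebell Power & Strength Power

Sorted by start: Cardio Fusion, Kettlebell Intro, Dance Advanced, Strength Power, Kettlebell Power, Core 60, Dance Power, Dance 30.
Kettlebell Intro starts after Cardio Fusion ends — done with Cardio Fusion.
Dance Advanced starts before Kettlebell Intro ends → Kettlebell Intro and Dance Advanced overlap.
Strength Power starts after Kettlebell Intro ends — done with Kettlebell Intro.
Strength Power starts after Dance Advanced ends — done with Dance Advanced.
Kettlebell Power starts before Strength Power ends → Strength Power and Kettlebell Power overlap.
Core 60 starts before Strength Power ends → Strength Power and Core 60 overlap.
Dance Power starts after Strength Power ends — done with Strength Power.
Core 60 starts exactly when Kettlebell Power ends (back-to-back, no overlap) — done with Kettlebell Power.
Dance Power starts before Core 60 ends → Core 60 and Dance Power overlap.
Dance 30 starts after Core 60 ends.
Dance 30 starts before Dance Power ends → Dance Power and Dance 30 overlap.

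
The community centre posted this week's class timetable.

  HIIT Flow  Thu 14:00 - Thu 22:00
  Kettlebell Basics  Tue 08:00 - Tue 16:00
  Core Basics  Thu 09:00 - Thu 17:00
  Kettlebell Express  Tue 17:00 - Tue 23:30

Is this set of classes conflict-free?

Check each pair: they overlap iff neither finishes before the other starts.
Sorted by start: Kettlebell Basics, Kettlebell Express, Core Basics, HIIT Flow.
Kettlebell Express starts after Kettlebell Basics ends — done with Kettlebell Basics.
Core Basics starts after Kettlebell Express ends — done with Kettlebell Express.
HIIT Flow starts before Core Basics ends → Core Basics and HIIT Flow overlap.
That's a conflict, so the schedule is not conflict-free.

No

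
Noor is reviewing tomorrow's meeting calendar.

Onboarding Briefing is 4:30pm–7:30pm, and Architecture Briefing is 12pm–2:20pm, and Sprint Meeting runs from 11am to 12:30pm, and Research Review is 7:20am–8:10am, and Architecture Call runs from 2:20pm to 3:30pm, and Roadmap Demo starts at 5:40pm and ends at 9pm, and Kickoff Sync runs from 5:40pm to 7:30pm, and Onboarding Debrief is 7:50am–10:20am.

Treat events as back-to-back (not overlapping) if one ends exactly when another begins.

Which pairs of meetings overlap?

Sorted by start: Research Review, Onboarding Debrief, Sprint Meeting, Architecture Briefing, Architecture Call, Onboarding Briefing, Kickoff Sync, Roadmap Demo.
Onboarding Debrief starts before Research Review ends → Research Review and Onboarding Debrief overlap.
Sprint Meeting starts after Research Review ends, so nothing later overlaps Research Review either.
Sprint Meeting starts after Onboarding Debrief ends, so nothing later overlaps Onboarding Debrief either.
Architecture Briefing starts before Sprint Meeting ends → Sprint Meeting and Architecture Briefing overlap.
Architecture Call starts after Sprint Meeting ends, so nothing later overlaps Sprint Meeting either.
Architecture Call starts exactly when Architecture Briefing ends (back-to-back, no overlap), so nothing later overlaps Architecture Briefing either.
Onboarding Briefing starts after Architecture Call ends, so nothing later overlaps Architecture Call either.
Kickoff Sync starts before Onboarding Briefing ends → Onboarding Briefing and Kickoff Sync overlap.
Roadmap Demo starts before Onboarding Briefing ends → Onboarding Briefing and Roadmap Demo overlap.
Roadmap Demo starts before Kickoff Sync ends → Kickoff Sync and Roadmap Demo overlap.

Architecture Briefing & Sprint Meeting, Kickoff Sync & Onboarding Briefing, Kickoff Sync & Roadmap Demo, Onboarding Briefing & Roadmap Demo, Onboarding Debrief & Research Review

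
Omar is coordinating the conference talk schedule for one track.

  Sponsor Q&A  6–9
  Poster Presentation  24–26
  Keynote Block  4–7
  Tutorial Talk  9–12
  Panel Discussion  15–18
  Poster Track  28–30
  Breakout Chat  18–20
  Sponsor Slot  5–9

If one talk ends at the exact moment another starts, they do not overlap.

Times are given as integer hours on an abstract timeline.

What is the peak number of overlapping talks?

Sweep the timeline, counting +1 at each start and −1 at each end (ends before starts at a tie):
4 start Keynote Block → 1
5 start Sponsor Slot → 2
6 start Sponsor Q&A → 3
7 end Keynote Block → 2
9 end Sponsor Q&A → 1
9 end Sponsor Slot → 0
9 start Tutorial Talk → 1
12 end Tutorial Talk → 0
15 start Panel Discussion → 1
18 end Panel Discussion → 0
18 start Breakout Chat → 1
20 end Breakout Chat → 0
24 start Poster Presentation → 1
26 end Poster Presentation → 0
28 start Poster Track → 1
30 end Poster Track → 0
Peak is 3, at 6 (Keynote Block, Sponsor Q&A, Sponsor Slot).

3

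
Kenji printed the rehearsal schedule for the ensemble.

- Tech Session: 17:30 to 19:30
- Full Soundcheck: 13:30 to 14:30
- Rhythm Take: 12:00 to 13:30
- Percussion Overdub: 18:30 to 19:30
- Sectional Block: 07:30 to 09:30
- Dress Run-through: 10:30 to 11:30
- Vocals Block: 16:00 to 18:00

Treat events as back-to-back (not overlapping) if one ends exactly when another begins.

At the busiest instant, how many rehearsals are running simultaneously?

2

Walk through starts and ends in time order (an end at T is processed before a start at T):
07:30 start Sectional Block → 1
09:30 end Sectional Block → 0
10:30 start Dress Run-through → 1
11:30 end Dress Run-through → 0
12:00 start Rhythm Take → 1
13:30 end Rhythm Take → 0
13:30 start Full Soundcheck → 1
14:30 end Full Soundcheck → 0
16:00 start Vocals Block → 1
17:30 start Tech Session → 2
18:00 end Vocals Block → 1
18:30 start Percussion Overdub → 2
19:30 end Percussion Overdub → 1
19:30 end Tech Session → 0
Peak is 2, at 17:30 (Tech Session, Vocals Block).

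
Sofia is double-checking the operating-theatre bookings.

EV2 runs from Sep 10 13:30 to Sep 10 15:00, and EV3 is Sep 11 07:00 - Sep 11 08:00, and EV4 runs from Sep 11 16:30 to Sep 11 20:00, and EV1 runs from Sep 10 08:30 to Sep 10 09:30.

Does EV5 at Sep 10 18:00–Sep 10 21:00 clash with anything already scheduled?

EV1: ends Sep 10 09:30 at or before EV5 starts Sep 10 18:00 → clear.
EV2: ends Sep 10 15:00 at or before EV5 starts Sep 10 18:00 → clear.
EV3: starts Sep 11 07:00 at or after EV5 ends Sep 10 21:00 → clear.
EV4: starts Sep 11 16:30 at or after EV5 ends Sep 10 21:00 → clear.

No — it doesn't clash with anything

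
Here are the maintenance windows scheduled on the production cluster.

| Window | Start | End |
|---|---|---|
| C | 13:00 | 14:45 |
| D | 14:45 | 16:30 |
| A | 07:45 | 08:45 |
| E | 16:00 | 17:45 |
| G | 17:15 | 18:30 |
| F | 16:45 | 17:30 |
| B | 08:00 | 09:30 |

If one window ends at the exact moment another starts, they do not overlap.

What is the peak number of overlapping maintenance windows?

3

Sort all start/end points and keep a running count:
07:45 start A → 1
08:00 start B → 2
08:45 end A → 1
09:30 end B → 0
13:00 start C → 1
14:45 end C → 0
14:45 start D → 1
16:00 start E → 2
16:30 end D → 1
16:45 start F → 2
17:15 start G → 3
17:30 end F → 2
17:45 end E → 1
18:30 end G → 0
Peak is 3, at 17:15 (E, F, G).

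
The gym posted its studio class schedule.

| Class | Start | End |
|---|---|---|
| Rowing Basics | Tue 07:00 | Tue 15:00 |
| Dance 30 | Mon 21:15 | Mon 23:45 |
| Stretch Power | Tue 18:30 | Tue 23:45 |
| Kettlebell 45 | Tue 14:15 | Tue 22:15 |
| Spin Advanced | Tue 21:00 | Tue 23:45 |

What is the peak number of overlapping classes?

Sort all start/end points and keep a running count:
Mon 21:15 start Dance 30 → 1
Mon 23:45 end Dance 30 → 0
Tue 07:00 start Rowing Basics → 1
Tue 14:15 start Kettlebell 45 → 2
Tue 15:00 end Rowing Basics → 1
Tue 18:30 start Stretch Power → 2
Tue 21:00 start Spin Advanced → 3
Tue 22:15 end Kettlebell 45 → 2
Tue 23:45 end Spin Advanced → 1
Tue 23:45 end Stretch Power → 0
Peak is 3, at Tue 21:00 (Kettlebell 45, Spin Advanced, Stretch Power).

3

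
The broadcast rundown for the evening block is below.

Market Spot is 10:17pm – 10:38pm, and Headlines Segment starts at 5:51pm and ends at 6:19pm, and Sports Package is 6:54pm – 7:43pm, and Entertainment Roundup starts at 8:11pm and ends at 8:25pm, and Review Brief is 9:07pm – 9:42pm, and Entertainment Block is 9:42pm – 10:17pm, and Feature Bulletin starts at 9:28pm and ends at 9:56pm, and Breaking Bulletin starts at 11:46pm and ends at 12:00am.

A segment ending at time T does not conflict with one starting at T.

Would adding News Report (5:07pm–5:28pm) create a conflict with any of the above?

Headlines Segment: starts 5:51pm at or after News Report ends 5:28pm → clear.
Sports Package: starts 6:54pm at or after News Report ends 5:28pm → clear.
Entertainment Roundup: starts 8:11pm at or after News Report ends 5:28pm → clear.
Review Brief: starts 9:07pm at or after News Report ends 5:28pm → clear.
Feature Bulletin: starts 9:28pm at or after News Report ends 5:28pm → clear.
Entertainment Block: starts 9:42pm at or after News Report ends 5:28pm → clear.
Market Spot: starts 10:17pm at or after News Report ends 5:28pm → clear.
Breaking Bulletin: starts 11:46pm at or after News Report ends 5:28pm → clear.

No — it doesn't clash with anything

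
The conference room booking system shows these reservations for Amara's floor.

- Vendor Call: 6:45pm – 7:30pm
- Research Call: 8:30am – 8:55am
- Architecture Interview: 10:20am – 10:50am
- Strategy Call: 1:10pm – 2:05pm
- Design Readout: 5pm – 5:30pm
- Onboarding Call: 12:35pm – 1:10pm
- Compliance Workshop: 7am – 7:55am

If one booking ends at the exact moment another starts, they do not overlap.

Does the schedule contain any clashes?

Two intervals overlap when each starts before the other ends.
Sorted by start: Compliance Workshop, Research Call, Architecture Interview, Onboarding Call, Strategy Call, Design Readout, Vendor Call.
Research Call starts after Compliance Workshop ends, so Compliance Workshop has no further overlaps.
Architecture Interview starts after Research Call ends, so Research Call has no further overlaps.
Onboarding Call starts after Architecture Interview ends, so Architecture Interview has no further overlaps.
Strategy Call starts exactly when Onboarding Call ends (back-to-back, no overlap), so Onboarding Call has no further overlaps.
Design Readout starts after Strategy Call ends, so Strategy Call has no further overlaps.
Vendor Call starts after Design Readout ends.
Every pair is clear; the schedule has no overlaps.

No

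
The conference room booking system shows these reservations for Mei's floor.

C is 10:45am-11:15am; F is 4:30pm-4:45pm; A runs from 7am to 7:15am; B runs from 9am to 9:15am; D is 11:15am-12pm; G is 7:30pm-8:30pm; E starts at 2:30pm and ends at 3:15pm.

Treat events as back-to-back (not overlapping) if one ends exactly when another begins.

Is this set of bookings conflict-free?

Yes

Two intervals overlap when each starts before the other ends.
Sorted by start: A, B, C, D, E, F, G.
B starts after A ends — done with A.
C starts after B ends — done with B.
D starts exactly when C ends (back-to-back, no overlap) — done with C.
E starts after D ends — done with D.
F starts after E ends — done with E.
G starts after F ends.
Every pair is clear; the schedule has no overlaps.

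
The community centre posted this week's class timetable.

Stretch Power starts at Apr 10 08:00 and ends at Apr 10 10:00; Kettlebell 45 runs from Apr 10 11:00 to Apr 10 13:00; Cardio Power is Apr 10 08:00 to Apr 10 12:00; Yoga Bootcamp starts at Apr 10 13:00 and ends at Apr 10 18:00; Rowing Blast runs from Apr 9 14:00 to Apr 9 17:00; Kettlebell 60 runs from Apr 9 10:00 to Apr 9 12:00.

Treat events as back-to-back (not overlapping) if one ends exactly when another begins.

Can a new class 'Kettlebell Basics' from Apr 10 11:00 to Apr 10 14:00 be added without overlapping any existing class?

No — it overlaps Cardio Power, Kettlebell 45, Yoga Bootcamp

Kettlebell 60: ends Apr 9 12:00 at or before Kettlebell Basics starts Apr 10 11:00 → clear.
Rowing Blast: ends Apr 9 17:00 at or before Kettlebell Basics starts Apr 10 11:00 → clear.
Stretch Power: ends Apr 10 10:00 at or before Kettlebell Basics starts Apr 10 11:00 → clear.
Cardio Power: starts Apr 10 08:00 before Kettlebell Basics ends Apr 10 14:00, and ends Apr 10 12:00 after Kettlebell Basics starts Apr 10 11:00 → overlap.
Kettlebell 45: starts Apr 10 11:00 before Kettlebell Basics ends Apr 10 14:00, and ends Apr 10 13:00 after Kettlebell Basics starts Apr 10 11:00 → overlap.
Yoga Bootcamp: starts Apr 10 13:00 before Kettlebell Basics ends Apr 10 14:00, and ends Apr 10 18:00 after Kettlebell Basics starts Apr 10 11:00 → overlap.
Kettlebell Basics overlaps Kettlebell 45, Yoga Bootcamp, Cardio Power.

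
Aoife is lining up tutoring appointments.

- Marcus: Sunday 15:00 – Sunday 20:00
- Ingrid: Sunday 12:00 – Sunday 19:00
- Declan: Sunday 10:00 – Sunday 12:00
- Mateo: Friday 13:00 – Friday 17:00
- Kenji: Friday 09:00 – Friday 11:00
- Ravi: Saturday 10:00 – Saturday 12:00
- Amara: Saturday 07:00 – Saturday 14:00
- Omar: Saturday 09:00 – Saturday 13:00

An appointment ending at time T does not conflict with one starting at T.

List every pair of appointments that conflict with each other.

Amara & Omar, Amara & Ravi, Ingrid & Marcus, Omar & Ravi

Sorted by start: Kenji, Mateo, Amara, Omar, Ravi, Declan, Ingrid, Marcus.
Mateo starts after Kenji ends; Kenji is clear from here.
Amara starts after Mateo ends; Mateo is clear from here.
Omar starts before Amara ends → Amara and Omar overlap.
Ravi starts before Amara ends → Amara and Ravi overlap.
Declan starts after Amara ends; Amara is clear from here.
Ravi starts before Omar ends → Omar and Ravi overlap.
Declan starts after Omar ends; Omar is clear from here.
Declan starts after Ravi ends; Ravi is clear from here.
Ingrid starts exactly when Declan ends (back-to-back, no overlap); Declan is clear from here.
Marcus starts before Ingrid ends → Ingrid and Marcus overlap.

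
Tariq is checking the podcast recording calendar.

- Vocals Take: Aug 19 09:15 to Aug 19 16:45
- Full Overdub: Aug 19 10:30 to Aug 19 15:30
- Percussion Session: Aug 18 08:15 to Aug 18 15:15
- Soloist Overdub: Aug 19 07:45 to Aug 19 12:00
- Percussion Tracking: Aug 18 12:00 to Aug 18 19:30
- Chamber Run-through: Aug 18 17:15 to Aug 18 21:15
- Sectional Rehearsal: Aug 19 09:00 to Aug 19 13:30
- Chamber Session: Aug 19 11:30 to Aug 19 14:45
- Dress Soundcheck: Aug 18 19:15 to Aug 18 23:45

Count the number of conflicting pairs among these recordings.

14

Sorted by start: Percussion Session, Percussion Tracking, Chamber Run-through, Dress Soundcheck, Soloist Overdub, Sectional Rehearsal, Vocals Take, Full Overdub, Chamber Session.
Percussion Tracking starts before Percussion Session ends → Percussion Session and Percussion Tracking overlap.
Chamber Run-through starts after Percussion Session ends, so Percussion Session has no further overlaps.
Chamber Run-through starts before Percussion Tracking ends → Percussion Tracking and Chamber Run-through overlap.
Dress Soundcheck starts before Percussion Tracking ends → Percussion Tracking and Dress Soundcheck overlap.
Soloist Overdub starts after Percussion Tracking ends, so Percussion Tracking has no further overlaps.
Dress Soundcheck starts before Chamber Run-through ends → Chamber Run-through and Dress Soundcheck overlap.
Soloist Overdub starts after Chamber Run-through ends, so Chamber Run-through has no further overlaps.
Soloist Overdub starts after Dress Soundcheck ends, so Dress Soundcheck has no further overlaps.
Sectional Rehearsal starts before Soloist Overdub ends → Soloist Overdub and Sectional Rehearsal overlap.
Vocals Take starts before Soloist Overdub ends → Soloist Overdub and Vocals Take overlap.
Full Overdub starts before Soloist Overdub ends → Soloist Overdub and Full Overdub overlap.
Chamber Session starts before Soloist Overdub ends → Soloist Overdub and Chamber Session overlap.
Vocals Take starts before Sectional Rehearsal ends → Sectional Rehearsal and Vocals Take overlap.
Full Overdub starts before Sectional Rehearsal ends → Sectional Rehearsal and Full Overdub overlap.
Chamber Session starts before Sectional Rehearsal ends → Sectional Rehearsal and Chamber Session overlap.
Full Overdub starts before Vocals Take ends → Vocals Take and Full Overdub overlap.
Chamber Session starts before Vocals Take ends → Vocals Take and Chamber Session overlap.
Chamber Session starts before Full Overdub ends → Full Overdub and Chamber Session overlap.
Overlapping pairs: Chamber Run-through & Dress Soundcheck, Chamber Run-through & Percussion Tracking, Chamber Session & Full Overdub, Chamber Session & Sectional Rehearsal, Chamber Session & Soloist Overdub, Chamber Session & Vocals Take, Dress Soundcheck & Percussion Tracking, Full Overdub & Sectional Rehearsal, Full Overdub & Soloist Overdub, Full Overdub & Vocals Take, Percussion Session & Percussion Tracking, Sectional Rehearsal & Soloist Overdub, Sectional Rehearsal & Vocals Take, Soloist Overdub & Vocals Take — 14 in total.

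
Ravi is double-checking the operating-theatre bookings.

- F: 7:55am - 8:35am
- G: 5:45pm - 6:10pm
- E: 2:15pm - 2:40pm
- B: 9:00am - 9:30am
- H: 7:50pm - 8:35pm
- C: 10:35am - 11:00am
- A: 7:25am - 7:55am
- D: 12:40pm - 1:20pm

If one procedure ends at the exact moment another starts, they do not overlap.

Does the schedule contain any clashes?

Check each pair: they overlap iff neither finishes before the other starts.
Sorted by start: A, F, B, C, D, E, G, H.
F starts exactly when A ends (back-to-back, no overlap); A is clear from here.
B starts after F ends; F is clear from here.
C starts after B ends; B is clear from here.
D starts after C ends; C is clear from here.
E starts after D ends; D is clear from here.
G starts after E ends; E is clear from here.
H starts after G ends.
Every pair is clear; the schedule has no overlaps.

No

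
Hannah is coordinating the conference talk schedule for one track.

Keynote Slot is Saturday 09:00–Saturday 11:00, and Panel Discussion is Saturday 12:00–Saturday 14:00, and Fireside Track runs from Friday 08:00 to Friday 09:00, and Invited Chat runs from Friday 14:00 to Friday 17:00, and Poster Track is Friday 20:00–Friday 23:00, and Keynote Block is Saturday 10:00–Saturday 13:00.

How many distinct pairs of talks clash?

Sorted by start: Fireside Track, Invited Chat, Poster Track, Keynote Slot, Keynote Block, Panel Discussion.
Invited Chat starts after Fireside Track ends — done with Fireside Track.
Poster Track starts after Invited Chat ends — done with Invited Chat.
Keynote Slot starts after Poster Track ends — done with Poster Track.
Keynote Block starts before Keynote Slot ends → Keynote Slot and Keynote Block overlap.
Panel Discussion starts after Keynote Slot ends.
Panel Discussion starts before Keynote Block ends → Keynote Block and Panel Discussion overlap.
Overlapping pairs: Keynote Block & Keynote Slot, Keynote Block & Panel Discussion — 2 in total.

2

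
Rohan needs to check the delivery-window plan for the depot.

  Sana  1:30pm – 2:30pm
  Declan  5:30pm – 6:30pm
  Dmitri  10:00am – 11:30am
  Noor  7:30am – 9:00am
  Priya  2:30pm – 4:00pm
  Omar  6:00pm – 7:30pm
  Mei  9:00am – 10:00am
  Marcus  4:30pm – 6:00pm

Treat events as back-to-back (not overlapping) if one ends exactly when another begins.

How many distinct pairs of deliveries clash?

Sorted by start: Noor, Mei, Dmitri, Sana, Priya, Marcus, Declan, Omar.
Mei starts exactly when Noor ends (back-to-back, no overlap), so nothing later overlaps Noor either.
Dmitri starts exactly when Mei ends (back-to-back, no overlap), so nothing later overlaps Mei either.
Sana starts after Dmitri ends, so nothing later overlaps Dmitri either.
Priya starts exactly when Sana ends (back-to-back, no overlap), so nothing later overlaps Sana either.
Marcus starts after Priya ends, so nothing later overlaps Priya either.
Declan starts before Marcus ends → Marcus and Declan overlap.
Omar starts exactly when Marcus ends (back-to-back, no overlap).
Omar starts before Declan ends → Declan and Omar overlap.
Overlapping pairs: Declan & Marcus, Declan & Omar — 2 in total.

2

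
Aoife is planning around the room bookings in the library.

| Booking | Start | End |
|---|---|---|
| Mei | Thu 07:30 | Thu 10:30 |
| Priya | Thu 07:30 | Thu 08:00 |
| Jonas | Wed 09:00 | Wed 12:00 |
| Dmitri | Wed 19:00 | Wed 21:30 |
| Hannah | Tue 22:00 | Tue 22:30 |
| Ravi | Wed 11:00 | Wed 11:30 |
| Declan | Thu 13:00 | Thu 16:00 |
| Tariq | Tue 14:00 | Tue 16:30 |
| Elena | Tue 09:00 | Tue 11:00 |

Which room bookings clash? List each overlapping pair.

Jonas & Ravi, Mei & Priya

Sorted by start: Elena, Tariq, Hannah, Jonas, Ravi, Dmitri, Mei, Priya, Declan.
Tariq starts after Elena ends — done with Elena.
Hannah starts after Tariq ends — done with Tariq.
Jonas starts after Hannah ends — done with Hannah.
Ravi starts before Jonas ends → Jonas and Ravi overlap.
Dmitri starts after Jonas ends — done with Jonas.
Dmitri starts after Ravi ends — done with Ravi.
Mei starts after Dmitri ends — done with Dmitri.
Priya starts before Mei ends → Mei and Priya overlap.
Declan starts after Mei ends.
Declan starts after Priya ends.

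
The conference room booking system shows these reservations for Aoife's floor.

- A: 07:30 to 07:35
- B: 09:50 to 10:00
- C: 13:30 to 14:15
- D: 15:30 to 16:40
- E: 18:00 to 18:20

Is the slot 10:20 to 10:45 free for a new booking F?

A: ends 07:35 at or before F starts 10:20 → clear.
B: ends 10:00 at or before F starts 10:20 → clear.
C: starts 13:30 at or after F ends 10:45 → clear.
D: starts 15:30 at or after F ends 10:45 → clear.
E: starts 18:00 at or after F ends 10:45 → clear.

Yes — the slot is free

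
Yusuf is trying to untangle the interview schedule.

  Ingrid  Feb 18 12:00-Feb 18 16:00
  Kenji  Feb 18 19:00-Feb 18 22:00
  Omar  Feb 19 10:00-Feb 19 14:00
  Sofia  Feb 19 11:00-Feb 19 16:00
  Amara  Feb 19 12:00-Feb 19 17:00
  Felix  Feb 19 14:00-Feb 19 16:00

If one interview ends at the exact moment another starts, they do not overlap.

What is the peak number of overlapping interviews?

3

Sweep the timeline, counting +1 at each start and −1 at each end (ends before starts at a tie):
Feb 18 12:00 start Ingrid → 1
Feb 18 16:00 end Ingrid → 0
Feb 18 19:00 start Kenji → 1
Feb 18 22:00 end Kenji → 0
Feb 19 10:00 start Omar → 1
Feb 19 11:00 start Sofia → 2
Feb 19 12:00 start Amara → 3
Feb 19 14:00 end Omar → 2
Feb 19 14:00 start Felix → 3
Feb 19 16:00 end Felix → 2
Feb 19 16:00 end Sofia → 1
Feb 19 17:00 end Amara → 0
Peak is 3, at Feb 19 12:00 (Amara, Omar, Sofia).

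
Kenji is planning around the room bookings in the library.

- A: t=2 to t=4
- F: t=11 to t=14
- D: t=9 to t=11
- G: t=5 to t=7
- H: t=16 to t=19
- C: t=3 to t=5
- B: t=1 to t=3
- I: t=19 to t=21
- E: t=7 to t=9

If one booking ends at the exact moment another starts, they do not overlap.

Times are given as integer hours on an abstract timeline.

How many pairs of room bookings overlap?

Sorted by start: B, A, C, G, E, D, F, H, I.
A starts before B ends → B and A overlap.
C starts exactly when B ends (back-to-back, no overlap), so B has no further overlaps.
C starts before A ends → A and C overlap.
G starts after A ends, so A has no further overlaps.
G starts exactly when C ends (back-to-back, no overlap), so C has no further overlaps.
E starts exactly when G ends (back-to-back, no overlap), so G has no further overlaps.
D starts exactly when E ends (back-to-back, no overlap), so E has no further overlaps.
F starts exactly when D ends (back-to-back, no overlap), so D has no further overlaps.
H starts after F ends, so F has no further overlaps.
I starts exactly when H ends (back-to-back, no overlap).
Overlapping pairs: A & B, A & C — 2 in total.

2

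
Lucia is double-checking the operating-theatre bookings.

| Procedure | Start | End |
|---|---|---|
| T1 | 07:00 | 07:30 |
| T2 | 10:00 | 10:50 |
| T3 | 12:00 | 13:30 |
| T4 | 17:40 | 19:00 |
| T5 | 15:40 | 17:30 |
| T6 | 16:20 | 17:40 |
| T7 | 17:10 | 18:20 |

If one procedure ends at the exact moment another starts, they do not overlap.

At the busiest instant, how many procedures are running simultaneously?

Sweep the timeline, counting +1 at each start and −1 at each end (ends before starts at a tie):
07:00 start T1 → 1
07:30 end T1 → 0
10:00 start T2 → 1
10:50 end T2 → 0
12:00 start T3 → 1
13:30 end T3 → 0
15:40 start T5 → 1
16:20 start T6 → 2
17:10 start T7 → 3
17:30 end T5 → 2
17:40 end T6 → 1
17:40 start T4 → 2
18:20 end T7 → 1
19:00 end T4 → 0
Peak is 3, at 17:10 (T5, T6, T7).

3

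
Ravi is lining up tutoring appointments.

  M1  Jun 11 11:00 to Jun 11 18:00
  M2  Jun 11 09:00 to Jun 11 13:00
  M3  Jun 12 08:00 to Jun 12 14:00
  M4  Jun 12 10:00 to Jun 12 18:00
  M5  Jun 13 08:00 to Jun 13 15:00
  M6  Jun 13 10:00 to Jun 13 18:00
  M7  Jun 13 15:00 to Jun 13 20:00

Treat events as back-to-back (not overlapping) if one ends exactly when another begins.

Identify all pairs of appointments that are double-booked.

Sorted by start: M2, M1, M3, M4, M5, M6, M7.
M1 starts before M2 ends → M2 and M1 overlap.
M3 starts after M2 ends, so nothing later overlaps M2 either.
M3 starts after M1 ends, so nothing later overlaps M1 either.
M4 starts before M3 ends → M3 and M4 overlap.
M5 starts after M3 ends, so nothing later overlaps M3 either.
M5 starts after M4 ends, so nothing later overlaps M4 either.
M6 starts before M5 ends → M5 and M6 overlap.
M7 starts exactly when M5 ends (back-to-back, no overlap).
M7 starts before M6 ends → M6 and M7 overlap.

M1 & M2, M3 & M4, M5 & M6, M6 & M7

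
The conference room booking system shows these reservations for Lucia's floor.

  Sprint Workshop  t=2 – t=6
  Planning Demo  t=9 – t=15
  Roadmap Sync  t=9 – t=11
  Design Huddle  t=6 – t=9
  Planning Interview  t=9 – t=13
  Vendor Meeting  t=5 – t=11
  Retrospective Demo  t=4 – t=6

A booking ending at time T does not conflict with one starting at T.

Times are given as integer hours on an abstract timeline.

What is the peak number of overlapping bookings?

4

Sort all start/end points and keep a running count:
t=2 start Sprint Workshop → 1
t=4 start Retrospective Demo → 2
t=5 start Vendor Meeting → 3
t=6 end Retrospective Demo → 2
t=6 end Sprint Workshop → 1
t=6 start Design Huddle → 2
t=9 end Design Huddle → 1
t=9 start Planning Demo → 2
t=9 start Planning Interview → 3
t=9 start Roadmap Sync → 4
t=11 end Roadmap Sync → 3
t=11 end Vendor Meeting → 2
t=13 end Planning Interview → 1
t=15 end Planning Demo → 0
Peak is 4, at t=9 (Planning Demo, Planning Interview, Roadmap Sync, Vendor Meeting).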